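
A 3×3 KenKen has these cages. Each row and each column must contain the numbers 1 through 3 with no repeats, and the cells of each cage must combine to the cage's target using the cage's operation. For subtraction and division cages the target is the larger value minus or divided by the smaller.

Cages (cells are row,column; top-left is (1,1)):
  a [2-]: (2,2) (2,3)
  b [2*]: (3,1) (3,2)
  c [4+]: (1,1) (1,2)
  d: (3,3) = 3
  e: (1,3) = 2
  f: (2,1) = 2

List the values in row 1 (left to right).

Cage e is given, which forces (1,3) = 2.
F is a freebie, so (2,1) = 2.
Column 1 now contains 2; hence (3,1) = 1.
1 is placed in row 3; hence (3,2) = 2.
Cage d is a single given cell; hence (3,3) = 3.
Column 1 now contains 1; hence (1,1) = 3.
The two cells of cage c must have sum 4; hence (1,2) = 1.
Cage a's pair has difference 2, so (2,2) = 3.
3 is placed in column 3, so (2,3) = 1.
Completed grid: 3 1 2 / 2 3 1 / 1 2 3.

3 1 2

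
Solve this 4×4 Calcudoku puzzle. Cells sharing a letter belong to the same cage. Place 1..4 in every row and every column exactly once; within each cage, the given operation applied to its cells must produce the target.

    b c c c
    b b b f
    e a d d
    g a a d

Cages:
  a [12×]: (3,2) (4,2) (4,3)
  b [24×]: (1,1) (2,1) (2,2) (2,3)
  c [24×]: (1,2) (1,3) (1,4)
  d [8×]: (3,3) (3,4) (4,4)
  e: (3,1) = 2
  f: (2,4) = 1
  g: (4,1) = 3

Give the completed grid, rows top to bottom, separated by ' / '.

Cage f is given, so (2,4) = 1.
Cage e is a single given cell, which forces (3,1) = 2.
Row 3 already has 2, so (3,4) = 4.
Cage g is a single given cell, so (4,1) = 3.
Column 4 now contains 4, leaving (4,4) = 2.
Cage b needs product 24, leaving (1,1) = 1.
2 is placed in column 4, so (1,4) = 3.
3 is placed in column 1, which forces (2,1) = 4.
Cage a needs product 12; hence (3,2) = 3.
4 is placed in row 3, which forces (3,3) = 1.
Column 3 already has 1, so (4,3) = 4.
Cage c has product 24; hence (1,2) = 4.
Column 3 now contains 4, leaving (1,3) = 2.
Column 2 already has 3; hence (2,2) = 2.
Cage b has product 24, which forces (2,3) = 3.
Row 4 now contains 4, which forces (4,2) = 1.

1 4 2 3 / 4 2 3 1 / 2 3 1 4 / 3 1 4 2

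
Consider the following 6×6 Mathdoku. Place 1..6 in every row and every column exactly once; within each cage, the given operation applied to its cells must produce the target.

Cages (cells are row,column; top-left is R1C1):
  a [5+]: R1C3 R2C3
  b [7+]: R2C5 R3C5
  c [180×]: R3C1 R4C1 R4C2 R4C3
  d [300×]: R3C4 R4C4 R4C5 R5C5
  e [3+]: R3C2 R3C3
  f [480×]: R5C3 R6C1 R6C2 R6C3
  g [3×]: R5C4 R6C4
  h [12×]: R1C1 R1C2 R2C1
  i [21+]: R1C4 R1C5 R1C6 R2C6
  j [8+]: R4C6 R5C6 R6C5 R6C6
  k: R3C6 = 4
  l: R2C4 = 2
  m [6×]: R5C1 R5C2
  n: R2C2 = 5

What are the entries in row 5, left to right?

6 1 4 3 5 2

N is a freebie, so R2C2 = 5.
Cage l is a single given cell, so R2C4 = 2.
Cage i needs sum 21, leaving R2C6 = 6.
K is a freebie, so R3C6 = 4.
Cage f needs product 480, leaving R5C3 = 4.
Cage a needs two cells with sum 5, which forces R1C3 = 2.
4 is placed in column 6, which forces R1C6 = 5.
The two cells of cage a must have sum 5, leaving R2C3 = 3.
Column 3 now contains 2, which forces R3C3 = 1.
Cage j needs sum 8, so R6C5 = 2.
Row 3 already has 1, so R3C2 = 2.
The only place for 5 in row 5 is R5C5.
In column 4, 6 can only go at R1C4, so R1C4 = 6.
Row 1 already has 6; hence R1C5 = 4.
Column 5 already has 4, which forces R2C5 = 1.
Column 5 already has 4, leaving R4C5 = 3.
1 is placed in row 2; hence R2C1 = 4.
Cage d has product 300; hence R3C4 = 5.
3 is placed in column 5, which forces R3C5 = 6.
Cage d has product 300; hence R4C4 = 4.
Row 3 now contains 6, which forces R3C1 = 3.
The 4 cells of cage c must have product 180, leaving R4C1 = 2.
Cage c has product 180; hence R4C2 = 6.
Cage c needs product 180, so R4C3 = 5.
2 is placed in row 4; hence R4C6 = 1.
Cage f needs product 480; hence R6C2 = 4.
Column 3 already has 5; hence R6C3 = 6.
Column 6 already has 1, so R6C6 = 3.
Column 1 already has 3; hence R1C1 = 1.
Cage h needs product 12, so R1C2 = 3.
Cage m's pair has product 6, leaving R5C1 = 6.
The two cells of cage m must have product 6, which forces R5C2 = 1.
The two cells of cage g must have product 3; hence R5C4 = 3.
3 is placed in column 6; hence R5C6 = 2.
Row 6 now contains 6; hence R6C1 = 5.
3 is placed in row 6; hence R6C4 = 1.
Completed grid: 1 3 2 6 4 5 / 4 5 3 2 1 6 / 3 2 1 5 6 4 / 2 6 5 4 3 1 / 6 1 4 3 5 2 / 5 4 6 1 2 3.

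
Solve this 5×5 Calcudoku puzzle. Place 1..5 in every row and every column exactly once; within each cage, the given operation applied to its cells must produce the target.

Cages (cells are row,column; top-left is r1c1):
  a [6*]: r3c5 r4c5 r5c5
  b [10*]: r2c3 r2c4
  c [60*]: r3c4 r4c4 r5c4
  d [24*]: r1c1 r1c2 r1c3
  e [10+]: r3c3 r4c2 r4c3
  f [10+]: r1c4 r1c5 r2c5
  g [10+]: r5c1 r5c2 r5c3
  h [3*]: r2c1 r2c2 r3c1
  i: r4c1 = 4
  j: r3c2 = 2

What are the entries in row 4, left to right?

Cage h has product 3; hence r2c1 = 3.
Cage h has product 3; hence r2c2 = 1.
Cage h needs product 3; hence r3c1 = 1.
Cage j is a single given cell, so r3c2 = 2.
Row 3 already has 2, leaving r3c5 = 3.
Cage i is given; hence r4c1 = 4.
4 is placed in column 1; hence r1c1 = 2.
Column 1 now contains 2; hence r5c1 = 5.
In row 2, 4 can only go at r2c5, so r2c5 = 4.
Column 2 needs a 5, and only r4c2 is open for it.
Cage e has sum 10; hence r3c3 = 4.
Cage c needs product 60, so r3c4 = 5.
The 3 cells of cage e must have sum 10, so r4c3 = 1.
Row 4 already has 5, which forces r4c4 = 3.
Row 4 already has 1, leaving r4c5 = 2.
Column 3 now contains 1; hence r5c3 = 2.
Cage c has product 60, which forces r5c4 = 4.
Column 5 now contains 2, leaving r5c5 = 1.
Cage d has product 24; hence r1c2 = 4.
4 is placed in column 3, which forces r1c3 = 3.
Column 4 now contains 5, leaving r1c4 = 1.
Column 5 already has 1, which forces r1c5 = 5.
2 is placed in column 3, which forces r2c3 = 5.
Column 4 now contains 5; hence r2c4 = 2.
Row 5 already has 4; hence r5c2 = 3.
The full grid is 2 4 3 1 5 / 3 1 5 2 4 / 1 2 4 5 3 / 4 5 1 3 2 / 5 3 2 4 1.

4 5 1 3 2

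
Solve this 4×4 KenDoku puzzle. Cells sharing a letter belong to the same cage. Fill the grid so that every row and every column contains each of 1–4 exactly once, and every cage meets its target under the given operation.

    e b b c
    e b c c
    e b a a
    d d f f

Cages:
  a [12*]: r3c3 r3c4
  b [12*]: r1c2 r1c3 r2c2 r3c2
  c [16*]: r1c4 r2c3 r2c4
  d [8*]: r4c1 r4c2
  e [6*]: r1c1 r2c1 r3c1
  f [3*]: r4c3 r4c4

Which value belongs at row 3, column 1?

2

Column 1 needs a 4, and only r4c1 is open for it.
4 is placed in row 4, so r4c2 = 2.
Cage b needs product 12, leaving r1c3 = 1.
Column 3 now contains 1, which forces r4c3 = 3.
Row 4 now contains 3, leaving r4c4 = 1.
The 3 cells of cage c must have product 16, leaving r1c4 = 2.
The 3 cells of cage c must have product 16; hence r2c3 = 2.
Column 4 already has 1, which forces r2c4 = 4.
Column 3 now contains 3, which forces r3c3 = 4.
Cage a's pair has product 12; hence r3c4 = 3.
Row 1 now contains 2, which forces r1c1 = 3.
Cage b needs product 12, leaving r1c2 = 4.
The 3 cells of cage e must have product 6, leaving r2c1 = 1.
The 4 cells of cage b must have product 12, so r2c2 = 3.
Cage e has product 6, so r3c1 = 2.
Row 3 already has 3, so r3c2 = 1.
Completed grid: 3 4 1 2 / 1 3 2 4 / 2 1 4 3 / 4 2 3 1.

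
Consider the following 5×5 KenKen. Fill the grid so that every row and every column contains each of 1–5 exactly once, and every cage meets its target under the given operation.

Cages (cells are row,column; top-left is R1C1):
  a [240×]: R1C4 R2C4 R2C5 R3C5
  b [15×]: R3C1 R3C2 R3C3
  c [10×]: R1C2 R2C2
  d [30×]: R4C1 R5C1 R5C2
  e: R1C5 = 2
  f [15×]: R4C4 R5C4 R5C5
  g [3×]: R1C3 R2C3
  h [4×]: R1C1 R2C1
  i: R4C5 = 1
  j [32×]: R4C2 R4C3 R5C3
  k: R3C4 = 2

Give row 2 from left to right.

E is a freebie, which forces R1C5 = 2.
Cage k is given, which forces R3C4 = 2.
Cage j has product 32, which forces R4C2 = 4.
Cage j needs product 32; hence R4C3 = 2.
I is a freebie; hence R4C5 = 1.
Cage j has product 32; hence R5C3 = 4.
2 is placed in row 1, so R1C2 = 5.
Cage c needs two cells with product 10; hence R2C2 = 2.
2 is placed in column 2, leaving R5C2 = 3.
The 3 cells of cage f must have product 15, leaving R5C4 = 1.
3 is placed in row 5, leaving R5C5 = 5.
Cage a needs product 240, which forces R1C4 = 4.
Cage a has product 240; hence R2C4 = 5.
3 is placed in column 2, which forces R3C2 = 1.
The 3 cells of cage d must have product 30, which forces R4C1 = 5.
Cage f has product 15, which forces R4C4 = 3.
5 is placed in row 5, which forces R5C1 = 2.
Row 1 now contains 4, so R1C1 = 1.
1 is placed in row 1, so R1C3 = 3.
Cage h's pair has product 4; hence R2C1 = 4.
Column 3 already has 3, so R2C3 = 1.
4 is placed in row 2, which forces R2C5 = 3.
Column 1 now contains 5; hence R3C1 = 3.
The 3 cells of cage b must have product 15, so R3C3 = 5.
3 is placed in column 5; hence R3C5 = 4.
Filled in: 1 5 3 4 2 / 4 2 1 5 3 / 3 1 5 2 4 / 5 4 2 3 1 / 2 3 4 1 5.

4 2 1 5 3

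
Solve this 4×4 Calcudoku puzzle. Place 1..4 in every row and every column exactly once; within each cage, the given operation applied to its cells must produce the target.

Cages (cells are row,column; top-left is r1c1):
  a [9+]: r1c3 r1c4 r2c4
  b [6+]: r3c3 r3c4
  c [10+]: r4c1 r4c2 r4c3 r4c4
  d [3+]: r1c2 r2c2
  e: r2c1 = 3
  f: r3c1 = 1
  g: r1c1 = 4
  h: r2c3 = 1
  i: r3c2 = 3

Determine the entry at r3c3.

Cage g is given, which forces r1c1 = 4.
E is a freebie, leaving r2c1 = 3.
Cage h is given; hence r2c3 = 1.
Cage f is given, leaving r3c1 = 1.
Cage i is given, leaving r3c2 = 3.
Column 1 already has 1, which forces r4c1 = 2.
Cage d needs two cells with sum 3; hence r1c2 = 1.
1 is placed in row 2, so r2c2 = 2.
Cage a needs sum 9; hence r2c4 = 4.
4 is placed in column 4, which forces r3c4 = 2.
Column 2 already has 1, leaving r4c2 = 4.
4 is placed in row 4, leaving r4c3 = 3.
3 is placed in row 4; hence r4c4 = 1.
Column 3 already has 3, which forces r1c3 = 2.
2 is placed in column 4, so r1c4 = 3.
2 is placed in row 3, leaving r3c3 = 4.
Filled in: 4 1 2 3 / 3 2 1 4 / 1 3 4 2 / 2 4 3 1.

4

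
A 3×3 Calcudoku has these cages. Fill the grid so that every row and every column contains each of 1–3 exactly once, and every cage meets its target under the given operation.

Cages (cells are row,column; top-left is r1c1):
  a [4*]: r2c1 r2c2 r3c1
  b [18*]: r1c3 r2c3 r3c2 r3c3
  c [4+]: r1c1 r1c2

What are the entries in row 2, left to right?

1 2 3

Cage a has product 4, which forces r2c1 = 1.
Cage a has product 4, leaving r2c2 = 2.
2 is placed in row 2, which forces r2c3 = 3.
The 3 cells of cage a must have product 4, which forces r3c1 = 2.
Cage b has product 18, leaving r3c2 = 3.
2 is placed in row 3, which forces r3c3 = 1.
Column 1 already has 1, so r1c1 = 3.
3 is placed in column 2, leaving r1c2 = 1.
1 is placed in column 3, so r1c3 = 2.
The full grid is 3 1 2 / 1 2 3 / 2 3 1.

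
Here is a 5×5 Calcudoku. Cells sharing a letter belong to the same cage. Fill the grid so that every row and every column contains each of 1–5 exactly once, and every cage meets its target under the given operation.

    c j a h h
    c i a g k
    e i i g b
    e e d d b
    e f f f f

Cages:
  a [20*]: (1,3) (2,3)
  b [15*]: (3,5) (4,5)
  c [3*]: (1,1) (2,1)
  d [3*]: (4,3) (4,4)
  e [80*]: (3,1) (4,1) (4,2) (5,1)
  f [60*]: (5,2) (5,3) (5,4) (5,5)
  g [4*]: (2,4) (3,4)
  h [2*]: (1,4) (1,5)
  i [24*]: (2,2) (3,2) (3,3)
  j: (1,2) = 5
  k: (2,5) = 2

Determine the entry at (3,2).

J is a freebie, leaving (1,2) = 5.
5 is placed in row 1, which forces (1,3) = 4.
Column 3 already has 4, so (2,3) = 5.
K is a freebie; hence (2,5) = 2.
The two cells of cage h must have product 2; hence (1,4) = 2.
Column 5 already has 2, so (1,5) = 1.
Row 1 already has 1; hence (1,1) = 3.
Cage c needs two cells with product 3, so (2,1) = 1.
1 is placed in row 2, so (2,4) = 4.
4 is placed in column 4, leaving (3,4) = 1.
1 is placed in column 4; hence (4,4) = 3.
3 is placed in row 4; hence (4,5) = 5.
Column 4 now contains 3, leaving (5,4) = 5.
Row 2 now contains 4; hence (2,2) = 3.
Cage e needs product 80, so (3,1) = 5.
Cage i has product 24; hence (3,2) = 4.
The 3 cells of cage i must have product 24, which forces (3,3) = 2.
Column 5 now contains 5, which forces (3,5) = 3.
Row 4 already has 5; hence (4,1) = 4.
The 4 cells of cage e must have product 80, which forces (4,2) = 2.
3 is placed in row 4, leaving (4,3) = 1.
Cage e needs product 80, so (5,1) = 2.
4 is placed in column 2; hence (5,2) = 1.
Column 3 already has 1; hence (5,3) = 3.
Column 5 now contains 3; hence (5,5) = 4.
Completed grid: 3 5 4 2 1 / 1 3 5 4 2 / 5 4 2 1 3 / 4 2 1 3 5 / 2 1 3 5 4.

4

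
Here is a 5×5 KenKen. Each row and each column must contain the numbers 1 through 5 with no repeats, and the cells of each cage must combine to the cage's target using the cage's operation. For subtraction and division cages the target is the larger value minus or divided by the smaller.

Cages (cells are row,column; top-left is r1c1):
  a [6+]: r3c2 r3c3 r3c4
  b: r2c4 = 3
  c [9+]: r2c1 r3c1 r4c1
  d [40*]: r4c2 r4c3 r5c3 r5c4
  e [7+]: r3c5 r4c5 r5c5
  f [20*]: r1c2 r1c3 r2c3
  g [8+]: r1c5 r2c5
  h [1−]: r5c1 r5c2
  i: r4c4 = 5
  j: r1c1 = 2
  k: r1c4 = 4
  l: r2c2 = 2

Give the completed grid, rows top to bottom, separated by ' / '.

Cage j is a single given cell, so r1c1 = 2.
K is a freebie; hence r1c4 = 4.
Cage l is given; hence r2c2 = 2.
Cage b is a single given cell, leaving r2c4 = 3.
Row 2 already has 3, so r2c5 = 5.
Cage i is given, leaving r4c4 = 5.
5 is placed in column 5, leaving r1c5 = 3.
Cage c needs sum 9, leaving r2c1 = 1.
Cage f has product 20, which forces r2c3 = 4.
Cage c needs sum 9, which forces r3c1 = 5.
Cage c needs sum 9, which forces r4c1 = 3.
3 is placed in column 1, so r5c1 = 4.
Cage d needs product 40, leaving r5c3 = 5.
Cage f needs product 20; hence r1c2 = 5.
5 is placed in column 3, leaving r1c3 = 1.
Cage d needs product 40, so r4c2 = 4.
1 is placed in column 3, leaving r4c3 = 2.
Row 4 already has 2, leaving r4c5 = 1.
Row 5 now contains 5, so r5c2 = 3.
Column 5 now contains 1, which forces r5c5 = 2.
Column 2 now contains 3; hence r3c2 = 1.
2 is placed in column 3, leaving r3c3 = 3.
The 3 cells of cage a must have sum 6, so r3c4 = 2.
2 is placed in column 5, so r3c5 = 4.
Row 5 already has 2, which forces r5c4 = 1.

2 5 1 4 3 / 1 2 4 3 5 / 5 1 3 2 4 / 3 4 2 5 1 / 4 3 5 1 2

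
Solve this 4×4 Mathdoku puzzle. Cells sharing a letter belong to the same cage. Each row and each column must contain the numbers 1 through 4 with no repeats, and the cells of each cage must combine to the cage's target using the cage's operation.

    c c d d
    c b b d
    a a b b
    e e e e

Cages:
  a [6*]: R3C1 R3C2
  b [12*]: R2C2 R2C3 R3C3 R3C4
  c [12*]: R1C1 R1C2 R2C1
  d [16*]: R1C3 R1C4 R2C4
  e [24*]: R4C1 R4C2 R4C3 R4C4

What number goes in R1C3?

Column 4 needs a 3, and only R4C4 is open for it.
The only place for 3 in column 3 is R2C3.
Row 2 now contains 3, which forces R2C2 = 1.
Column 2 needs a 4, and only R4C2 is open for it.
Column 1 needs a 4, and only R2C1 is open for it.
The 3 cells of cage c must have product 12, so R1C1 = 1.
Cage c has product 12, so R1C2 = 3.
Cage d needs product 16, leaving R1C3 = 2.
The 3 cells of cage d must have product 16, which forces R1C4 = 4.
4 is placed in row 2, leaving R2C4 = 2.
Column 2 now contains 3, so R3C2 = 2.
4 is placed in column 4, so R3C4 = 1.
1 is placed in column 1, which forces R4C1 = 2.
Column 3 now contains 2, leaving R4C3 = 1.
Row 3 now contains 2; hence R3C1 = 3.
Row 3 now contains 1, so R3C3 = 4.
Filled in: 1 3 2 4 / 4 1 3 2 / 3 2 4 1 / 2 4 1 3.

2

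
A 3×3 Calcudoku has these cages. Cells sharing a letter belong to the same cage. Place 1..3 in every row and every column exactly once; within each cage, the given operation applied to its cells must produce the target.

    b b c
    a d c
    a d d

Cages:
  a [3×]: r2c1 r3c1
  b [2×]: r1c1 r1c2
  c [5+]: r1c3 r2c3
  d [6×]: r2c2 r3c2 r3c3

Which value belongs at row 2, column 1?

1

Row 1 needs a 3, and only r1c3 is open for it.
Column 3 already has 3, which forces r2c3 = 2.
2 is placed in column 3, so r3c3 = 1.
Cage a's pair has product 3; hence r2c1 = 1.
Cage d has product 6, which forces r2c2 = 3.
Row 3 already has 1, so r3c1 = 3.
The 3 cells of cage d must have product 6, so r3c2 = 2.
Column 1 already has 1, leaving r1c1 = 2.
2 is placed in column 2; hence r1c2 = 1.
Filled in: 2 1 3 / 1 3 2 / 3 2 1.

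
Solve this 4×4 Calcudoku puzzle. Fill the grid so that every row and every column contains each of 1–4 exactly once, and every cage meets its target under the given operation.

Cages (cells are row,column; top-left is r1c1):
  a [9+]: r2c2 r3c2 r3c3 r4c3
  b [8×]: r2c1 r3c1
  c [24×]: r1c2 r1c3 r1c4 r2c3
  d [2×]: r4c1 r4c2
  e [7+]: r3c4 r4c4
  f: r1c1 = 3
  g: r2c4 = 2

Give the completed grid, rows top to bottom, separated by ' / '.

Cage f is given, which forces r1c1 = 3.
Cage g is a single given cell, so r2c4 = 2.
Row 2 now contains 2, leaving r2c1 = 4.
Cage c needs product 24, leaving r2c3 = 3.
The two cells of cage b must have product 8, leaving r3c1 = 2.
2 is placed in column 1, so r4c1 = 1.
Row 4 already has 1, so r4c2 = 2.
Row 4 already has 2, leaving r4c3 = 4.
Row 4 now contains 4, so r4c4 = 3.
Cage c has product 24, which forces r1c3 = 2.
3 is placed in row 2, so r2c2 = 1.
The 4 cells of cage a must have sum 9, so r3c2 = 3.
4 is placed in column 3, so r3c3 = 1.
Column 4 already has 3, so r3c4 = 4.
Column 2 now contains 1, so r1c2 = 4.
Column 4 already has 4; hence r1c4 = 1.

3 4 2 1 / 4 1 3 2 / 2 3 1 4 / 1 2 4 3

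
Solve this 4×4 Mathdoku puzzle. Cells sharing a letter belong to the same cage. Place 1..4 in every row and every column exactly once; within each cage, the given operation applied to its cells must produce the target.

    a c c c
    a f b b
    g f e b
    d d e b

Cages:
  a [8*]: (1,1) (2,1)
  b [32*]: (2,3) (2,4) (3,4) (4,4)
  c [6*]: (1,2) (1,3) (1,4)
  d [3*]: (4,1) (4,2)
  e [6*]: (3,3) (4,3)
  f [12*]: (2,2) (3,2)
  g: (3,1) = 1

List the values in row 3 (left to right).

1 4 3 2

Cage b has product 32, which forces (2,3) = 4.
G is a freebie, which forces (3,1) = 1.
Column 1 already has 1, so (4,1) = 3.
3 is placed in row 4; hence (4,2) = 1.
3 is placed in row 4, which forces (4,3) = 2.
Row 4 already has 2, so (4,4) = 4.
Cage a's pair has product 8, which forces (1,1) = 4.
Row 2 already has 4; hence (2,1) = 2.
Row 2 already has 4, which forces (2,2) = 3.
The 4 cells of cage b must have product 32; hence (2,4) = 1.
Cage f's pair has product 12, which forces (3,2) = 4.
2 is placed in column 3, leaving (3,3) = 3.
Column 4 already has 4, which forces (3,4) = 2.
Column 2 already has 3, leaving (1,2) = 2.
Column 3 now contains 3; hence (1,3) = 1.
Column 4 now contains 2; hence (1,4) = 3.
The full grid is 4 2 1 3 / 2 3 4 1 / 1 4 3 2 / 3 1 2 4.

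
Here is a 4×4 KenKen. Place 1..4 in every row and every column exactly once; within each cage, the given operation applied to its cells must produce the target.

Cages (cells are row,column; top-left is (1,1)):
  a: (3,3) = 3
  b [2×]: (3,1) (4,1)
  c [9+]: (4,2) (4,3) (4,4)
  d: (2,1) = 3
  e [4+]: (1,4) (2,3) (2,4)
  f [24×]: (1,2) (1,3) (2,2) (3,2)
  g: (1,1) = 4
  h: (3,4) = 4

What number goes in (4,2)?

2

Cage g is a single given cell, leaving (1,1) = 4.
Cage e has sum 4, leaving (1,4) = 1.
Cage d is a single given cell, leaving (2,1) = 3.
The 3 cells of cage e must have sum 4, which forces (2,3) = 1.
The 3 cells of cage e must have sum 4, which forces (2,4) = 2.
Cage a is given, so (3,3) = 3.
Cage h is given, which forces (3,4) = 4.
4 is placed in column 4; hence (4,4) = 3.
The 4 cells of cage f must have product 24; hence (1,2) = 3.
3 is placed in column 3; hence (1,3) = 2.
2 is placed in row 2, so (2,2) = 4.
Cage f needs product 24, which forces (3,2) = 1.
4 is placed in column 2; hence (4,2) = 2.
Column 3 now contains 2; hence (4,3) = 4.
1 is placed in row 3, leaving (3,1) = 2.
Row 4 now contains 2, leaving (4,1) = 1.
Completed grid: 4 3 2 1 / 3 4 1 2 / 2 1 3 4 / 1 2 4 3.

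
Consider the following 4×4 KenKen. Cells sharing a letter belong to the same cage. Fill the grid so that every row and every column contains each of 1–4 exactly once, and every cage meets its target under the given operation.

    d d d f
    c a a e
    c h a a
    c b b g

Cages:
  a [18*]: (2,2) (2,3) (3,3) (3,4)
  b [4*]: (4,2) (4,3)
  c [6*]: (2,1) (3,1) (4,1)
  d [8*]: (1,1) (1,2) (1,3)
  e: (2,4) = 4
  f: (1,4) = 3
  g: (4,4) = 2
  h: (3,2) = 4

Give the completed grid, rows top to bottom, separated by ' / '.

Cage f is a single given cell, so (1,4) = 3.
Cage e is given, which forces (2,4) = 4.
Cage h is given, which forces (3,2) = 4.
Column 2 now contains 4; hence (4,2) = 1.
1 is placed in row 4, leaving (4,3) = 4.
Cage g is given, so (4,4) = 2.
The 3 cells of cage d must have product 8; hence (1,1) = 4.
1 is placed in column 2, so (1,2) = 2.
Cage d has product 8, so (1,3) = 1.
The 4 cells of cage a must have product 18, which forces (2,2) = 3.
Cage a has product 18, leaving (2,3) = 2.
The 4 cells of cage a must have product 18, which forces (3,3) = 3.
Column 4 already has 2, which forces (3,4) = 1.
Row 4 already has 2, which forces (4,1) = 3.
Row 2 already has 2, which forces (2,1) = 1.
Row 3 now contains 1, leaving (3,1) = 2.

4 2 1 3 / 1 3 2 4 / 2 4 3 1 / 3 1 4 2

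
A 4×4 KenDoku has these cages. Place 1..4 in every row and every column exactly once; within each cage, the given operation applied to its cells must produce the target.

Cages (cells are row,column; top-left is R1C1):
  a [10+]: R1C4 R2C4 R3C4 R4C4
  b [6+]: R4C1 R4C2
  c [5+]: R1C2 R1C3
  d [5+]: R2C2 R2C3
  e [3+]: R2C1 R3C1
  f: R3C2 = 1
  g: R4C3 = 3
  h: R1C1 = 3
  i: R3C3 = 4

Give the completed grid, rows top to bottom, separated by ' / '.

Cage h is a single given cell, leaving R1C1 = 3.
F is a freebie; hence R3C2 = 1.
Cage i is given; hence R3C3 = 4.
Cage g is a single given cell, leaving R4C3 = 3.
Cage c needs two cells with sum 5; hence R1C2 = 4.
The two cells of cage c must have sum 5; hence R1C3 = 1.
Row 1 already has 1, so R1C4 = 2.
Cage e's pair has sum 3; hence R2C1 = 1.
Column 2 already has 4; hence R2C2 = 3.
1 is placed in column 3, so R2C3 = 2.
Row 2 now contains 3, which forces R2C4 = 4.
Row 3 now contains 1, which forces R3C1 = 2.
Column 4 now contains 2; hence R3C4 = 3.
Column 1 now contains 2, which forces R4C1 = 4.
Column 2 already has 4, which forces R4C2 = 2.
Column 4 now contains 4; hence R4C4 = 1.

3 4 1 2 / 1 3 2 4 / 2 1 4 3 / 4 2 3 1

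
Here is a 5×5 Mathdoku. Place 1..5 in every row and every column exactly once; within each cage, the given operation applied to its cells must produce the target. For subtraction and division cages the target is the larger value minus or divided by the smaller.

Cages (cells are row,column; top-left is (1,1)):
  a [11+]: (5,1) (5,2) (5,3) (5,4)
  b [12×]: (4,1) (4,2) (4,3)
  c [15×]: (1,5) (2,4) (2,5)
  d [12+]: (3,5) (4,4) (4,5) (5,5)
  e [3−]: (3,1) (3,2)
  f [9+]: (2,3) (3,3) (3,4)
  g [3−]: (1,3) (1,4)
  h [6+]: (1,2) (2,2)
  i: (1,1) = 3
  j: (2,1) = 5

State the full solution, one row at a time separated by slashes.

I is a freebie, so (1,1) = 3.
Cage j is given, so (2,1) = 5.
The 3 cells of cage c must have product 15, which forces (1,5) = 5.
The only place for 2 in row 1 is (1,2).
2 is placed in column 2, which forces (2,2) = 4.
The only place for 2 in row 2 is (2,3).
The only place for 2 in row 4 is (4,5).
Row 4 needs a 5, and only (4,4) is open for it.
In row 5, 4 can only go at (5,5), so (5,5) = 4.
Column 5 already has 4, which forces (3,5) = 1.
The 3 cells of cage c must have product 15, so (2,4) = 1.
1 is placed in column 5, so (2,5) = 3.
Cage e's pair has difference 3, leaving (3,1) = 2.
Row 3 now contains 1, leaving (3,2) = 5.
Column 1 already has 2, which forces (5,1) = 1.
Row 5 now contains 1, leaving (5,2) = 3.
Row 5 already has 3, so (5,3) = 5.
Row 5 already has 3, leaving (5,4) = 2.
The two cells of cage g must have difference 3, so (1,3) = 1.
Column 4 already has 1, so (1,4) = 4.
4 is placed in column 4, which forces (3,4) = 3.
Column 1 now contains 1, leaving (4,1) = 4.
Column 2 now contains 3, so (4,2) = 1.
Cage b has product 12, leaving (4,3) = 3.
3 is placed in row 3; hence (3,3) = 4.

3 2 1 4 5 / 5 4 2 1 3 / 2 5 4 3 1 / 4 1 3 5 2 / 1 3 5 2 4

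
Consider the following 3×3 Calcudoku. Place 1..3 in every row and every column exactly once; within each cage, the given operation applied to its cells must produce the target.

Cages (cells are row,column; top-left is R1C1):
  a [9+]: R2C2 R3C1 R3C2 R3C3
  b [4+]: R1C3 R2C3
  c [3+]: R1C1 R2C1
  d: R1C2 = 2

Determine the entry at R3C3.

D is a freebie, which forces R1C2 = 2.
Cage a needs sum 9, which forces R2C2 = 3.
3 is placed in row 2, so R2C3 = 1.
2 is placed in column 2; hence R3C2 = 1.
2 is placed in row 1, leaving R1C1 = 1.
Column 3 already has 1, leaving R1C3 = 3.
Row 2 already has 1; hence R2C1 = 2.
Column 1 now contains 2, so R3C1 = 3.
Column 3 already has 3, leaving R3C3 = 2.
Completed grid: 1 2 3 / 2 3 1 / 3 1 2.

2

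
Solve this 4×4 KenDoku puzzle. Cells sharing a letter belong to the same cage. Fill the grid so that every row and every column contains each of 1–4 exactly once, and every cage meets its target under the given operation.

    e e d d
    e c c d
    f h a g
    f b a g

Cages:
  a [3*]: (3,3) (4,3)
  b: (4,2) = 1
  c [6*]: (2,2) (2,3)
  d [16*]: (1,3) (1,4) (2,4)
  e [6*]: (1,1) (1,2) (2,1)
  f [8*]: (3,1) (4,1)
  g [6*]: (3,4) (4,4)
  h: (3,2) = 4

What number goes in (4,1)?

Cage h is a single given cell, leaving (3,2) = 4.
Cage b is given, so (4,2) = 1.
1 is placed in row 4; hence (4,3) = 3.
Row 4 already has 3, so (4,4) = 2.
Cage d needs product 16, which forces (1,3) = 4.
Cage d has product 16; hence (1,4) = 1.
Cage c's pair has product 6, so (2,2) = 3.
Column 3 now contains 3; hence (2,3) = 2.
2 is placed in column 4, leaving (2,4) = 4.
4 is placed in row 3, leaving (3,1) = 2.
Column 3 now contains 3, so (3,3) = 1.
2 is placed in column 4, which forces (3,4) = 3.
Row 4 now contains 2; hence (4,1) = 4.
Column 1 now contains 2, leaving (1,1) = 3.
Column 2 already has 3, leaving (1,2) = 2.
Row 2 already has 2, leaving (2,1) = 1.
The full grid is 3 2 4 1 / 1 3 2 4 / 2 4 1 3 / 4 1 3 2.

4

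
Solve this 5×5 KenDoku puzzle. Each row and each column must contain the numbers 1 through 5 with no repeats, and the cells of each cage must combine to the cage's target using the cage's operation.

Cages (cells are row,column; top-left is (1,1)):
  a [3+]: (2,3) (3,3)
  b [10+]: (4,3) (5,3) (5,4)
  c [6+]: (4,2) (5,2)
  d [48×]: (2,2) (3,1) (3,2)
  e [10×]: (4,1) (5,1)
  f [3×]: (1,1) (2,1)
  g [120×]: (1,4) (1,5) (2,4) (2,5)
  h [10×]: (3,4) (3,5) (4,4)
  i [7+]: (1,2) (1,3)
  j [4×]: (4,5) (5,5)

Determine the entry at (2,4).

5

Cage d needs product 48; hence (2,2) = 4.
Cage d needs product 48, so (3,1) = 4.
The 3 cells of cage d must have product 48, leaving (3,2) = 3.
The only place for 1 in row 1 is (1,1).
1 is placed in column 1; hence (2,1) = 3.
Row 2 needs a 1, and only (2,3) is open for it.
Column 3 now contains 1; hence (3,3) = 2.
The two cells of cage i must have sum 7, leaving (1,2) = 2.
Column 3 already has 2, so (1,3) = 5.
The 3 cells of cage h must have product 10, which forces (4,4) = 2.
Column 4 already has 2, which forces (2,4) = 5.
Cage g has product 120, so (2,5) = 2.
Column 4 now contains 5; hence (3,4) = 1.
Row 3 now contains 1, so (3,5) = 5.
Row 4 already has 2; hence (4,1) = 5.
5 is placed in row 4, leaving (4,2) = 1.
The 3 cells of cage b must have sum 10, leaving (4,3) = 3.
Row 4 already has 1, so (4,5) = 4.
Cage e needs two cells with product 10, so (5,1) = 2.
1 is placed in column 2, so (5,2) = 5.
Cage b needs sum 10; hence (5,3) = 4.
Cage b needs sum 10, leaving (5,4) = 3.
Column 5 already has 4, so (5,5) = 1.
3 is placed in column 4, so (1,4) = 4.
Column 5 already has 4; hence (1,5) = 3.
The full grid is 1 2 5 4 3 / 3 4 1 5 2 / 4 3 2 1 5 / 5 1 3 2 4 / 2 5 4 3 1.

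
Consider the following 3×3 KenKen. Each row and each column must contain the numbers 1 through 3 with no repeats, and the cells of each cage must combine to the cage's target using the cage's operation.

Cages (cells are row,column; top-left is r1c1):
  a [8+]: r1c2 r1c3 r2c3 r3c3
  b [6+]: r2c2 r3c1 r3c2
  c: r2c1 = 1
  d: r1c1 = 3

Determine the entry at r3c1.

D is a freebie, which forces r1c1 = 3.
The 4 cells of cage a must have sum 8; hence r1c2 = 2.
Row 1 now contains 3, which forces r1c3 = 1.
Cage c is given, which forces r2c1 = 1.
Row 2 already has 1; hence r2c2 = 3.
Row 2 now contains 3, which forces r2c3 = 2.
1 is placed in column 1, which forces r3c1 = 2.
3 is placed in column 2, leaving r3c2 = 1.
2 is placed in column 3; hence r3c3 = 3.
Filled in: 3 2 1 / 1 3 2 / 2 1 3.

2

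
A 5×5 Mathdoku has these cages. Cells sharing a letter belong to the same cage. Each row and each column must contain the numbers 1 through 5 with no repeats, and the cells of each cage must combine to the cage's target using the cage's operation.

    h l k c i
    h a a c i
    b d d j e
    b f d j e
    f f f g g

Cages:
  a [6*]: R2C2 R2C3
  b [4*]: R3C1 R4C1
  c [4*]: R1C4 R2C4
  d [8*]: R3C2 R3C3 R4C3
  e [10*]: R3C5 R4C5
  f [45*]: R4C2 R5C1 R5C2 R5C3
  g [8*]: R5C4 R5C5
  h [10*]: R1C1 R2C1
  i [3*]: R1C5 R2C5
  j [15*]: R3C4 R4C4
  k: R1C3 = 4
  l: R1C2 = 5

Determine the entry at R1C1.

Cage l is given, leaving R1C2 = 5.
Cage k is given, so R1C3 = 4.
Row 1 already has 4, leaving R1C4 = 1.
Row 1 already has 1, so R1C5 = 3.
Column 4 now contains 1; hence R2C4 = 4.
Column 5 already has 3, which forces R2C5 = 1.
Cage f has product 45, leaving R4C2 = 3.
Row 4 now contains 3, so R4C4 = 5.
Row 4 already has 5, so R4C5 = 2.
Column 2 now contains 5, leaving R5C2 = 1.
Column 4 already has 4, leaving R5C4 = 2.
Column 5 already has 2; hence R5C5 = 4.
5 is placed in row 1; hence R1C1 = 2.
Cage h's pair has product 10, which forces R2C1 = 5.
Column 2 now contains 3, so R2C2 = 2.
Cage a's pair has product 6, leaving R2C3 = 3.
The 3 cells of cage d must have product 8, which forces R3C2 = 4.
The 3 cells of cage d must have product 8; hence R3C3 = 2.
Column 4 now contains 5; hence R3C4 = 3.
Column 5 already has 2, leaving R3C5 = 5.
2 is placed in row 4, so R4C3 = 1.
Column 1 already has 5, leaving R5C1 = 3.
Column 3 now contains 3, leaving R5C3 = 5.
Row 3 already has 4, which forces R3C1 = 1.
1 is placed in row 4; hence R4C1 = 4.
Completed grid: 2 5 4 1 3 / 5 2 3 4 1 / 1 4 2 3 5 / 4 3 1 5 2 / 3 1 5 2 4.

2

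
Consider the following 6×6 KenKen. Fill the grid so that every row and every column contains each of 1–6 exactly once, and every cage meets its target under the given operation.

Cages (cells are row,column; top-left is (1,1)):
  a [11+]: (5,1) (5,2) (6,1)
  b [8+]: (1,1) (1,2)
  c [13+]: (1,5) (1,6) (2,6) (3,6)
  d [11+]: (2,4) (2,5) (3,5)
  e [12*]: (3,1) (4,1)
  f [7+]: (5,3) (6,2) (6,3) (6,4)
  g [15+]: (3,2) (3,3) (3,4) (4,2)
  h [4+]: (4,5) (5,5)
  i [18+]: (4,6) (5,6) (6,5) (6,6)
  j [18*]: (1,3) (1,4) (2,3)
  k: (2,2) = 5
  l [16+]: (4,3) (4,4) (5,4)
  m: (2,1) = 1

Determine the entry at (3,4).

Cage m is a single given cell, leaving (2,1) = 1.
K is a freebie, leaving (2,2) = 5.
Cage f needs sum 7; hence (5,3) = 1.
1 is placed in row 5, so (5,5) = 3.
Column 5 now contains 3; hence (4,5) = 1.
The only place for 4 in column 3 is (3,3).
The only place for 5 in column 3 is (4,3).
Cage l has sum 16, which forces (4,4) = 6.
Cage l needs sum 16, so (5,4) = 5.
Cage g needs sum 15; hence (3,2) = 6.
6 is placed in row 3, leaving (3,1) = 3.
The two cells of cage e must have product 12, so (4,1) = 4.
Column 1 now contains 3; hence (6,1) = 5.
Column 1 now contains 5, so (1,1) = 6.
Cage b needs two cells with sum 8, so (1,2) = 2.
Row 1 already has 2, so (1,3) = 3.
Row 1 now contains 3; hence (1,4) = 1.
Column 3 now contains 3; hence (2,3) = 6.
Cage g has sum 15, leaving (3,4) = 2.
Row 3 now contains 2, which forces (3,5) = 5.
5 is placed in row 3, which forces (3,6) = 1.
Cage g needs sum 15, leaving (4,2) = 3.
Cage i needs sum 18, so (4,6) = 2.
Cage a needs sum 11; hence (5,1) = 2.
The 3 cells of cage a must have sum 11, so (5,2) = 4.
Cage i has sum 18, which forces (5,6) = 6.
Column 2 already has 3, leaving (6,2) = 1.
Column 3 now contains 3; hence (6,3) = 2.
2 is placed in column 4, so (6,4) = 3.
Cage i needs sum 18, leaving (6,5) = 6.
Cage i has sum 18; hence (6,6) = 4.
5 is placed in column 5, which forces (1,5) = 4.
Column 6 already has 4, leaving (1,6) = 5.
3 is placed in column 4, which forces (2,4) = 4.
Cage d has sum 11, so (2,5) = 2.
Column 6 already has 4, so (2,6) = 3.
Completed grid: 6 2 3 1 4 5 / 1 5 6 4 2 3 / 3 6 4 2 5 1 / 4 3 5 6 1 2 / 2 4 1 5 3 6 / 5 1 2 3 6 4.

2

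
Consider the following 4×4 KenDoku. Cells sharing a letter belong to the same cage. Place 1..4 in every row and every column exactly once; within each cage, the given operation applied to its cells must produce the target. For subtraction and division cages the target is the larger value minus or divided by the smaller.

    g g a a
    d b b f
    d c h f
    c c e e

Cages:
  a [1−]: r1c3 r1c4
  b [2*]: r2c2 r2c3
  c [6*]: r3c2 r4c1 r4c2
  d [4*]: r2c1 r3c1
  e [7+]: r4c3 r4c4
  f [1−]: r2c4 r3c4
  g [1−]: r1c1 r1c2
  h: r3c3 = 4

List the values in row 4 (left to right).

Cage h is a single given cell, so r3c3 = 4.
Column 3 now contains 4, so r4c3 = 3.
Row 4 already has 3; hence r4c4 = 4.
Cage d's pair has product 4, which forces r2c1 = 4.
4 is placed in row 3, so r3c1 = 1.
Cage c needs product 6, which forces r3c2 = 3.
Row 3 now contains 3, leaving r3c4 = 2.
Column 1 now contains 1, leaving r4c1 = 2.
2 is placed in row 4, so r4c2 = 1.
2 is placed in column 1, so r1c1 = 3.
Cage a's pair has difference 1, so r1c3 = 2.
Row 1 now contains 3, which forces r1c4 = 1.
1 is placed in column 2, which forces r2c2 = 2.
The two cells of cage b must have product 2, leaving r2c3 = 1.
1 is placed in column 4, which forces r2c4 = 3.
Row 1 already has 2, leaving r1c2 = 4.
Completed grid: 3 4 2 1 / 4 2 1 3 / 1 3 4 2 / 2 1 3 4.

2 1 3 4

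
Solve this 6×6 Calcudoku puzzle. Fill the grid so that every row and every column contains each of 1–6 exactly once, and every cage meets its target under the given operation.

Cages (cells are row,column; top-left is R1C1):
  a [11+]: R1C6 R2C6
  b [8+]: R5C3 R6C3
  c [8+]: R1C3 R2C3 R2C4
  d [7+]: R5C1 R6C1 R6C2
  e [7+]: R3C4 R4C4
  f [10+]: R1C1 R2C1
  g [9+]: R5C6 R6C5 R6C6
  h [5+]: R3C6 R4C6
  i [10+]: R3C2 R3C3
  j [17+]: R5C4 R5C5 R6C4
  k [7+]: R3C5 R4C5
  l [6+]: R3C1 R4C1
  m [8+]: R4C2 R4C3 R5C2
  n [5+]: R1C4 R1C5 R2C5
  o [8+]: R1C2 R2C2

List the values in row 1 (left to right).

4 5 2 1 3 6

The 3 cells of cage j must have sum 17, leaving R5C4 = 5.
Cage j has sum 17, leaving R5C5 = 6.
The 3 cells of cage j must have sum 17, leaving R6C4 = 6.
The two cells of cage b must have sum 8, so R5C3 = 3.
The two cells of cage b must have sum 8, so R6C3 = 5.
In row 4, 6 can only go at R4C2, so R4C2 = 6.
Column 2 now contains 6, leaving R3C2 = 4.
Cage i's pair has sum 10, so R3C3 = 6.
4 is placed in row 3; hence R3C4 = 3.
Cage m needs sum 8, so R4C3 = 1.
Column 4 already has 3, leaving R4C4 = 4.
Cage m has sum 8, which forces R5C2 = 1.
Column 2 already has 1, so R6C2 = 2.
The 3 cells of cage c must have sum 8, which forces R1C3 = 2.
2 is placed in row 1, which forces R1C4 = 1.
Row 1 now contains 1, so R1C5 = 3.
Column 3 now contains 1, which forces R2C3 = 4.
The 3 cells of cage c must have sum 8, which forces R2C4 = 2.
Row 2 now contains 2, leaving R2C5 = 1.
Cage l's pair has sum 6, so R3C1 = 1.
The two cells of cage h must have sum 5, so R3C6 = 2.
Cage l needs two cells with sum 6; hence R4C1 = 5.
5 is placed in row 4, leaving R4C5 = 2.
Cage h needs two cells with sum 5; hence R4C6 = 3.
Column 6 now contains 2; hence R5C6 = 4.
1 is placed in column 1; hence R6C1 = 3.
3 is placed in column 5; hence R6C5 = 4.
Column 6 now contains 4, leaving R6C6 = 1.
Cage f's pair has sum 10, so R1C1 = 4.
Row 1 now contains 3, so R1C2 = 5.
Row 1 already has 5, so R1C6 = 6.
Row 2 already has 4, so R2C1 = 6.
Cage o's pair has sum 8; hence R2C2 = 3.
Column 6 now contains 6, so R2C6 = 5.
Row 3 now contains 2; hence R3C5 = 5.
Row 5 now contains 4, so R5C1 = 2.
Filled in: 4 5 2 1 3 6 / 6 3 4 2 1 5 / 1 4 6 3 5 2 / 5 6 1 4 2 3 / 2 1 3 5 6 4 / 3 2 5 6 4 1.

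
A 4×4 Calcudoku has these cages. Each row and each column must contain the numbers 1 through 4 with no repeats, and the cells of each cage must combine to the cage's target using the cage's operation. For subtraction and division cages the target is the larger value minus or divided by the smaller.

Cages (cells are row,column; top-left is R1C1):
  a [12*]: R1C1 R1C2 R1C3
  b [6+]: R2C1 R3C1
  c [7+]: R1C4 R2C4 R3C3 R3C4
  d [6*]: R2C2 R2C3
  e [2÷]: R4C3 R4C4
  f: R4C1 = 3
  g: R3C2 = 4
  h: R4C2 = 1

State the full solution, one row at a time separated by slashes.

G is a freebie, leaving R3C2 = 4.
The 4 cells of cage c must have sum 7, which forces R3C3 = 1.
Cage f is given, so R4C1 = 3.
H is a freebie, so R4C2 = 1.
Cage a needs product 12, leaving R1C1 = 1.
Column 2 already has 1; hence R1C2 = 3.
The 3 cells of cage a must have product 12, leaving R1C3 = 4.
Row 1 now contains 3, leaving R1C4 = 2.
Cage b's pair has sum 6, leaving R2C1 = 4.
Column 2 already has 3, which forces R2C2 = 2.
2 is placed in row 2, so R2C3 = 3.
3 is placed in row 2, which forces R2C4 = 1.
4 is placed in row 3, which forces R3C1 = 2.
Column 4 already has 2, which forces R3C4 = 3.
4 is placed in column 3, which forces R4C3 = 2.
Column 4 already has 2, which forces R4C4 = 4.

1 3 4 2 / 4 2 3 1 / 2 4 1 3 / 3 1 2 4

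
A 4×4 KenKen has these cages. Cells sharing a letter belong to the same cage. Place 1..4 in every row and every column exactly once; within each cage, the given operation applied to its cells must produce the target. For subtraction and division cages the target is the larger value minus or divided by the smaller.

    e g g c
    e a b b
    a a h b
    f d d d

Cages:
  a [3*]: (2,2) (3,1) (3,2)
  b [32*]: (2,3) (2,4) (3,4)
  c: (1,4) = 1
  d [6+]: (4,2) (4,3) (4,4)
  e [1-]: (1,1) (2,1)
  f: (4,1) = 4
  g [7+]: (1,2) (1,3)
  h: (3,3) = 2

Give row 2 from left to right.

Cage c is given, which forces (1,4) = 1.
Cage a needs product 3; hence (2,2) = 1.
Cage b needs product 32, so (2,3) = 4.
Cage b needs product 32, which forces (2,4) = 2.
Cage a needs product 3, which forces (3,1) = 1.
Cage a needs product 3, leaving (3,2) = 3.
Cage h is given, so (3,3) = 2.
Cage b needs product 32, which forces (3,4) = 4.
F is a freebie; hence (4,1) = 4.
Column 2 now contains 3; hence (4,2) = 2.
Column 4 now contains 2, so (4,4) = 3.
Cage e needs two cells with difference 1; hence (1,1) = 2.
Column 2 now contains 3; hence (1,2) = 4.
4 is placed in column 3, so (1,3) = 3.
Row 2 already has 2, leaving (2,1) = 3.
Row 4 already has 3, leaving (4,3) = 1.
The full grid is 2 4 3 1 / 3 1 4 2 / 1 3 2 4 / 4 2 1 3.

3 1 4 2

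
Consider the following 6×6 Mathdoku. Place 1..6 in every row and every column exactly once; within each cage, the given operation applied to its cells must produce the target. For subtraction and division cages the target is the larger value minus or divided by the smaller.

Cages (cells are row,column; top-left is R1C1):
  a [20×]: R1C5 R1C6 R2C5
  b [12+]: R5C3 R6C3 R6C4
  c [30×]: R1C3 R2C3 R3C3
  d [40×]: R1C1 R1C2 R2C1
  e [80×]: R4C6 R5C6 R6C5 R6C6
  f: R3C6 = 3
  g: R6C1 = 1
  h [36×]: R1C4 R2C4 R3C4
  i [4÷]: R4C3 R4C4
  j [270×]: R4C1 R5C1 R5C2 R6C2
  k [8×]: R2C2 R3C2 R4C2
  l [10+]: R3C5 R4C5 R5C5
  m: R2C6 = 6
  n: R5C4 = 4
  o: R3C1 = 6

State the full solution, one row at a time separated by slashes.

Cage m is a single given cell, so R2C6 = 6.
O is a freebie, which forces R3C1 = 6.
Cage f is a single given cell; hence R3C6 = 3.
Cage n is a single given cell; hence R5C4 = 4.
Cage g is a single given cell, so R6C1 = 1.
Cage h has product 36, which forces R1C4 = 6.
Cage h has product 36, so R2C4 = 3.
Row 3 now contains 3, so R3C4 = 2.
Cage i needs two cells with quotient 4, leaving R4C3 = 4.
Column 4 now contains 4, which forces R4C4 = 1.
Column 4 now contains 2, so R6C4 = 5.
Row 6 already has 5, leaving R6C6 = 4.
Cage c needs product 30, which forces R1C3 = 3.
The 3 cells of cage c must have product 30, so R2C3 = 2.
Cage c needs product 30, so R3C3 = 5.
Row 4 already has 1; hence R4C2 = 2.
2 is placed in row 4, which forces R4C6 = 5.
Column 3 now contains 5, which forces R5C3 = 1.
Column 6 already has 5, so R5C6 = 2.
Column 3 already has 2; hence R6C3 = 6.
4 is placed in row 6; hence R6C5 = 2.
The 3 cells of cage d must have product 40, leaving R1C1 = 2.
2 is placed in column 6, so R1C6 = 1.
Cage l needs sum 10; hence R3C5 = 1.
Row 4 already has 5, so R4C1 = 3.
3 is placed in row 4, which forces R4C5 = 6.
Cage j has product 270, so R5C1 = 5.
Cage j needs product 270, leaving R5C2 = 6.
Column 5 already has 6, so R5C5 = 3.
Row 6 now contains 6; hence R6C2 = 3.
Cage d needs product 40; hence R1C2 = 5.
5 is placed in row 1, so R1C5 = 4.
Column 1 now contains 5; hence R2C1 = 4.
Cage k has product 8, so R2C2 = 1.
Column 5 now contains 4, leaving R2C5 = 5.
Row 3 already has 1, leaving R3C2 = 4.

2 5 3 6 4 1 / 4 1 2 3 5 6 / 6 4 5 2 1 3 / 3 2 4 1 6 5 / 5 6 1 4 3 2 / 1 3 6 5 2 4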